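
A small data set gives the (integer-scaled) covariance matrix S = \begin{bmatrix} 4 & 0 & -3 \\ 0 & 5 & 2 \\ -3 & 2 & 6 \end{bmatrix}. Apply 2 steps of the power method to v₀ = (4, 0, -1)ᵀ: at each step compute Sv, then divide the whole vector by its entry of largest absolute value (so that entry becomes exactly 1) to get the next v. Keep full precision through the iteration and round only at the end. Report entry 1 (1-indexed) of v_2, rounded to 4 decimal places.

-0.7692

Sv0 = (19.00000, -2.00000, -18.00000); divide by 19.00000 → v1 = (1.00000, -0.10526, -0.94737)
Sv1 = (6.84211, -2.42105, -8.89474); divide by -8.89474 → v2 = (-0.76923, 0.27219, 1.00000)
Requested entry of v2: 130/-169 = -0.7692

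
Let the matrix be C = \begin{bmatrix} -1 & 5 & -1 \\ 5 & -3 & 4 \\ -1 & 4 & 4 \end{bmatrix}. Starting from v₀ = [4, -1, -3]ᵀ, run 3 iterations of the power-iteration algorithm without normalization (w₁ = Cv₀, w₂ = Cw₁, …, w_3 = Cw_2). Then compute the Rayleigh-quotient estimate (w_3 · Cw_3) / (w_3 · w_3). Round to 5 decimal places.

λ ≈ -6.37212

w1 = Cv₀ = ((-1)·4 + 5·(-1) + (-1)·(-3); 5·4 + (-3)·(-1) + 4·(-3); (-1)·4 + 4·(-1) + 4·(-3)) = (-6, 11, -20)
w2 = Cw1 = ((-1)·(-6) + 5·11 + (-1)·(-20); 5·(-6) + (-3)·11 + 4·(-20); (-1)·(-6) + 4·11 + 4·(-20)) = (81, -143, -30)
w3 = Cw2 = (-766, 714, -773)
Cw3 = (5109, -9064, 530)
w3·Cw3 = (-766)·5109 + 714·(-9064) + (-773)·530 = -10794880; w3·w3 = (-766)·(-766) + 714·714 + (-773)·(-773) = 1694081
λ ≈ -10794880/1694081 = -6.37212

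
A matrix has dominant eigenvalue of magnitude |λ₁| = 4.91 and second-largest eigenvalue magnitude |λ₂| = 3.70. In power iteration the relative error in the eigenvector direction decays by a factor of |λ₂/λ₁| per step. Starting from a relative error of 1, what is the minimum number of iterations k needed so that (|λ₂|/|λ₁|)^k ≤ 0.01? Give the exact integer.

|λ₂/λ₁| = 3.70/4.91 = 0.75356
Need k ≥ ln(0.01) / ln(0.75356) = -4.6052 / -0.2829 ≈ 16.276
Smallest integer k satisfying the bound: 17

17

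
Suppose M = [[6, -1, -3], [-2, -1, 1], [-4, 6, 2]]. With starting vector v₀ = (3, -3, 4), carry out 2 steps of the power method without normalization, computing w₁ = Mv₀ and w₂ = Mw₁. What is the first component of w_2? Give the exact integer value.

w1 = Mv₀ = (6·3 + (-1)·(-3) + (-3)·4; (-2)·3 + (-1)·(-3) + 1·4; (-4)·3 + 6·(-3) + 2·4) = (9, 1, -22)
w2 = Mw1 = (6·9 + (-1)·1 + (-3)·(-22); (-2)·9 + (-1)·1 + 1·(-22); (-4)·9 + 6·1 + 2·(-22)) = (119, -41, -74)
The requested component of w2 is 119.

119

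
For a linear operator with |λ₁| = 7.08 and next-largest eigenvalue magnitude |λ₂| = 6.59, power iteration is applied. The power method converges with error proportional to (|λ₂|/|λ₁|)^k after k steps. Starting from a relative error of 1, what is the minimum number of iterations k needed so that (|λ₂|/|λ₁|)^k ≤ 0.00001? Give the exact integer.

161

|λ₂/λ₁| = 6.59/7.08 = 0.93079
Need k ≥ ln(0.00001) / ln(0.93079) = -11.5129 / -0.0717 ≈ 160.525
Smallest integer k satisfying the bound: 161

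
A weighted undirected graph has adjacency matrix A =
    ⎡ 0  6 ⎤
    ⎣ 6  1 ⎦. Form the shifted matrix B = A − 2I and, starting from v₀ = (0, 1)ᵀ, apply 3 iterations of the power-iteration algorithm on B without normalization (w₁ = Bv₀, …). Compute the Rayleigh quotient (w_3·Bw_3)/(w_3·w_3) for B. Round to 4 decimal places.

B = A − 2I has rows (-2, 6); (6, -1)
w1 = Bv₀ = (6, -1)
w2 = Bw1 = (-18, 37)
w3 = Bw2 = (258, -145)
Bw3 = (-1386, 1693)
w3·Bw3 = -603073; w3·w3 = 87589; μ ≈ -603073/87589 = -6.8853

μ ≈ -6.8853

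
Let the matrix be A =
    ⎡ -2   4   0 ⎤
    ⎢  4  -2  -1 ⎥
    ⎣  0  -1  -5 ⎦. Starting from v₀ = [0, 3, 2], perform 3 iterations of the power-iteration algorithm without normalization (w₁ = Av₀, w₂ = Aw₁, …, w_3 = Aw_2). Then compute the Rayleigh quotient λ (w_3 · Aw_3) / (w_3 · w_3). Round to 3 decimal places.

λ ≈ -6.347

w1 = Av₀ = (12, -8, -13)
w2 = Aw1 = (-56, 77, 73)
w3 = Aw2 = (420, -451, -442)
Aw3 = (-2644, 3024, 2661)
w3·Aw3 = 420·(-2644) + (-451)·3024 + (-442)·2661 = -3650466; w3·w3 = 420·420 + (-451)·(-451) + (-442)·(-442) = 575165
λ ≈ -3650466/575165 = -6.347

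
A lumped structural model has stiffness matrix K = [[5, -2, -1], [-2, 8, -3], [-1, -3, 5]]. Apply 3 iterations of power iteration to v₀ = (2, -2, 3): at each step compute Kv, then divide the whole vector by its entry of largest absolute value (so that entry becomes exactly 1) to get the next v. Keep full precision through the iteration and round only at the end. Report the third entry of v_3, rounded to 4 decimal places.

Kv0 = (11.00000, -29.00000, 19.00000); divide by -29.00000 → v1 = (-0.37931, 1.00000, -0.65517)
Kv1 = (-3.24138, 10.72414, -5.89655); divide by 10.72414 → v2 = (-0.30225, 1.00000, -0.54984)
Kv2 = (-2.96141, 10.25402, -5.44695); divide by 10.25402 → v3 = (-0.28881, 1.00000, -0.53120)
Requested entry of v3: 1694/-3189 = -0.5312

-0.5312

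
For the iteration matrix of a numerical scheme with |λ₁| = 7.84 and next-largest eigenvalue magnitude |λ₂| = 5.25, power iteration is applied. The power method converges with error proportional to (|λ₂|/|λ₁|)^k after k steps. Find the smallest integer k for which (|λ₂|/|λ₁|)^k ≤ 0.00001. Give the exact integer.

29

|λ₂/λ₁| = 5.25/7.84 = 0.66964
Need k ≥ ln(0.00001) / ln(0.66964) = -11.5129 / -0.4010 ≈ 28.710
Smallest integer k satisfying the bound: 29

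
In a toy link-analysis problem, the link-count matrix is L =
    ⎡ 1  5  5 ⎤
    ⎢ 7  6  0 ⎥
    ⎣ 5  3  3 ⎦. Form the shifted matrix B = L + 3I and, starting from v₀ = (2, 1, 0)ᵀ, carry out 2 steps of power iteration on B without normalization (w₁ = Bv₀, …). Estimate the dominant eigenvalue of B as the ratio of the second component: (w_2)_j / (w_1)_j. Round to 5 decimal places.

μ ≈ 12.95652

B = L + 3I has rows (4, 5, 5); (7, 9, 0); (5, 3, 6)
w1 = Bv₀ = (13, 23, 13)
w2 = Bw1 = (232, 298, 212)
Ratio: 298/23 = 12.95652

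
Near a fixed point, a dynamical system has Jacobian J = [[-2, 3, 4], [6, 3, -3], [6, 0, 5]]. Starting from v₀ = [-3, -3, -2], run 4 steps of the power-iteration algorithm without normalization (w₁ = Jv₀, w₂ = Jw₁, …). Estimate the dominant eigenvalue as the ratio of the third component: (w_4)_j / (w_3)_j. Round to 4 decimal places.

λ ≈ 7.0113

w1 = Jv₀ = ((-2)·(-3) + 3·(-3) + 4·(-2); 6·(-3) + 3·(-3) + (-3)·(-2); 6·(-3) + 0·(-3) + 5·(-2)) = (-11, -21, -28)
w2 = Jw1 = ((-2)·(-11) + 3·(-21) + 4·(-28); 6·(-11) + 3·(-21) + (-3)·(-28); 6·(-11) + 0·(-21) + 5·(-28)) = (-153, -45, -206)
w3 = Jw2 = (-653, -435, -1948)
w4 = Jw3 = (-7791, 621, -13658)
Ratio at component: -13658 / -1948 = 7.0113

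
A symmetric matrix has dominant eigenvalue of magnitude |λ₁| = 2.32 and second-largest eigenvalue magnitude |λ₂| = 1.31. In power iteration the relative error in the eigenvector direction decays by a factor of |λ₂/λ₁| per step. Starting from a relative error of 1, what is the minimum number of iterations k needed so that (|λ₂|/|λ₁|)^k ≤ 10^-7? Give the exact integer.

29

|λ₂/λ₁| = 1.31/2.32 = 0.56466
Need k ≥ ln(10^-7) / ln(0.56466) = -16.1181 / -0.5715 ≈ 28.201
Smallest integer k satisfying the bound: 29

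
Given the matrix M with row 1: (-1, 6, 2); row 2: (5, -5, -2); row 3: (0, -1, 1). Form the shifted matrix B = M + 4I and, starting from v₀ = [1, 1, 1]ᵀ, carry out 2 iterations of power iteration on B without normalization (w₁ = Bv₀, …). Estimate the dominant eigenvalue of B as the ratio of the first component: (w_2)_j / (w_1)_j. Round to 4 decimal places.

μ ≈ 4.8182

B = M + 4I has rows (3, 6, 2); (5, -1, -2); (0, -1, 5)
w1 = Bv₀ = (3·1 + 6·1 + 2·1; 5·1 + (-1)·1 + (-2)·1; 0·1 + (-1)·1 + 5·1) = (11, 2, 4)
w2 = Bw1 = (3·11 + 6·2 + 2·4; 5·11 + (-1)·2 + (-2)·4; 0·11 + (-1)·2 + 5·4) = (53, 45, 18)
Ratio: 53/11 = 4.8182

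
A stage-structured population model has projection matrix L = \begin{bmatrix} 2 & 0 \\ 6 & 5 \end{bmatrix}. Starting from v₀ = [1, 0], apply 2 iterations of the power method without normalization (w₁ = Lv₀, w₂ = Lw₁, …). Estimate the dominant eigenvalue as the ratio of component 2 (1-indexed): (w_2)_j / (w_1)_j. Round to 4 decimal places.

λ ≈ 7.0000

w1 = Lv₀ = (2, 6)
w2 = Lw1 = (4, 42)
Ratio at component: 42 / 6 = 7.0000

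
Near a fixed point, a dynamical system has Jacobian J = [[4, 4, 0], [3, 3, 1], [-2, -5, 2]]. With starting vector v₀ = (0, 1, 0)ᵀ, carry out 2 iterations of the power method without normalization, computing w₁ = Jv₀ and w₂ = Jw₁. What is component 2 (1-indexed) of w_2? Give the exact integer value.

16

w1 = Jv₀ = (4·0 + 4·1 + 0·0; 3·0 + 3·1 + 1·0; (-2)·0 + (-5)·1 + 2·0) = (4, 3, -5)
w2 = Jw1 = (4·4 + 4·3 + 0·(-5); 3·4 + 3·3 + 1·(-5); (-2)·4 + (-5)·3 + 2·(-5)) = (28, 16, -33)
The requested component of w2 is 16.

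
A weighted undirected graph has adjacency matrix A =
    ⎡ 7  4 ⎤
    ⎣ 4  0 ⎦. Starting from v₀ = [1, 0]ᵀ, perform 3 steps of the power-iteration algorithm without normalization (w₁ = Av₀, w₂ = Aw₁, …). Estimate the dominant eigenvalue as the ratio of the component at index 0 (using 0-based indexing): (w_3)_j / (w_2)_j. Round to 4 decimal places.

w1 = Av₀ = (7·1 + 4·0; 4·1 + 0·0) = (7, 4)
w2 = Aw1 = (7·7 + 4·4; 4·7 + 0·4) = (65, 28)
w3 = Aw2 = (567, 260)
Ratio at component: 567 / 65 = 8.7231

λ ≈ 8.7231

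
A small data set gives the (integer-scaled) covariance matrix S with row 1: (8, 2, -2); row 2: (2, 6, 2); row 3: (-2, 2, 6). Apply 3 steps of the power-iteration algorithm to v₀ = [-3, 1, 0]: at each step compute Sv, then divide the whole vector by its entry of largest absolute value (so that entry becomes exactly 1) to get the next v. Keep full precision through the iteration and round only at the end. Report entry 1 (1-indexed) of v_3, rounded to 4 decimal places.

1.0000

Sv0 = (-22.00000, 0.00000, 8.00000); divide by -22.00000 → v1 = (1.00000, 0.00000, -0.36364)
Sv1 = (8.72727, 1.27273, -4.18182); divide by 8.72727 → v2 = (1.00000, 0.14583, -0.47917)
Sv2 = (9.25000, 1.91667, -4.58333); divide by 9.25000 → v3 = (1.00000, 0.20721, -0.49550)
Requested entry of v3: -1776/-1776 = 1.0000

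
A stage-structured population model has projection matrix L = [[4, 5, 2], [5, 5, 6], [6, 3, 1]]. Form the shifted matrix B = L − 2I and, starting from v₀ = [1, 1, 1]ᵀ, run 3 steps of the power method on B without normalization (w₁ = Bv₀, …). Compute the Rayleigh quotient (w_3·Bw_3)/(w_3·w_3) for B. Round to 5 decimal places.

B = L − 2I has rows (2, 5, 2); (5, 3, 6); (6, 3, -1)
w1 = Bv₀ = (9, 14, 8)
w2 = Bw1 = (104, 135, 88)
w3 = Bw2 = (1059, 1453, 941)
Bw3 = (11265, 15300, 9772)
w3·Bw3 = 43355987; w3·w3 = 4118171; μ ≈ 43355987/4118171 = 10.52797

μ ≈ 10.52797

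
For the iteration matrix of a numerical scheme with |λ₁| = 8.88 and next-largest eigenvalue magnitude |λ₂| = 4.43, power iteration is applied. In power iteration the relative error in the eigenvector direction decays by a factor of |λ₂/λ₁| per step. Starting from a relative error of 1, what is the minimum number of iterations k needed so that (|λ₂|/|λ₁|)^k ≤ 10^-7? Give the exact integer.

|λ₂/λ₁| = 4.43/8.88 = 0.49887
Need k ≥ ln(10^-7) / ln(0.49887) = -16.1181 / -0.6954 ≈ 23.178
Smallest integer k satisfying the bound: 24

24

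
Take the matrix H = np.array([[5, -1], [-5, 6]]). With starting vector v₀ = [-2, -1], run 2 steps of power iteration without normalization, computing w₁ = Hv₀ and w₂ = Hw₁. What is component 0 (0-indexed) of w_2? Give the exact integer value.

w1 = Hv₀ = (-9, 4)
w2 = Hw1 = (-49, 69)
The requested component of w2 is -49.

-49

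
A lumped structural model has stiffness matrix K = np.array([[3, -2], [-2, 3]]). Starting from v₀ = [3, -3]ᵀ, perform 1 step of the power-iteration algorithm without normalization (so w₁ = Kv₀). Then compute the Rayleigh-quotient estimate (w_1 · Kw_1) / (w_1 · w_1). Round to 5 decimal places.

5.00000

w1 = Kv₀ = (15, -15)
Kw1 = (75, -75)
w1·Kw1 = 15·75 + (-15)·(-75) = 2250; w1·w1 = 15·15 + (-15)·(-15) = 450
λ ≈ 2250/450 = 5.00000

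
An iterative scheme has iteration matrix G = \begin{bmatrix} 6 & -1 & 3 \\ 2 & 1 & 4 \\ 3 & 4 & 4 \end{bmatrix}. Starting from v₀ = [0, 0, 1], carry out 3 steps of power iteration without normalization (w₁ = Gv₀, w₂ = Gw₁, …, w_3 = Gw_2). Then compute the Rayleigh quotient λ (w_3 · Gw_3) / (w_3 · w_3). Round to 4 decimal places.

λ ≈ 8.9884

w1 = Gv₀ = (6·0 + (-1)·0 + 3·1; 2·0 + 1·0 + 4·1; 3·0 + 4·0 + 4·1) = (3, 4, 4)
w2 = Gw1 = (6·3 + (-1)·4 + 3·4; 2·3 + 1·4 + 4·4; 3·3 + 4·4 + 4·4) = (26, 26, 41)
w3 = Gw2 = (253, 242, 346)
Gw3 = (2314, 2132, 3111)
w3·Gw3 = 253·2314 + 242·2132 + 346·3111 = 2177792; w3·w3 = 253·253 + 242·242 + 346·346 = 242289
λ ≈ 2177792/242289 = 8.9884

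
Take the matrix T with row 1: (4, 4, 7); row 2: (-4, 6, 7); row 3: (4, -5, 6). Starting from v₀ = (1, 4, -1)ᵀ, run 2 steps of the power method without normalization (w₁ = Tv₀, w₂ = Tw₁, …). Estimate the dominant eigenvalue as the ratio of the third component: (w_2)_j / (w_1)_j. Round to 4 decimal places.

λ ≈ 6.5909

w1 = Tv₀ = (13, 13, -22)
w2 = Tw1 = (-50, -128, -145)
Ratio at component: -145 / -22 = 6.5909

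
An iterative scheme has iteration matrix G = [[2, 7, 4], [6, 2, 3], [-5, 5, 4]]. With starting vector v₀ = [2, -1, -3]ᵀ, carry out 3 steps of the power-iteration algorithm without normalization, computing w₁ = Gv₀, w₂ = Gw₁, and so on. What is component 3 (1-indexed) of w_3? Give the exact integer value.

-302

w1 = Gv₀ = (2·2 + 7·(-1) + 4·(-3); 6·2 + 2·(-1) + 3·(-3); (-5)·2 + 5·(-1) + 4·(-3)) = (-15, 1, -27)
w2 = Gw1 = (2·(-15) + 7·1 + 4·(-27); 6·(-15) + 2·1 + 3·(-27); (-5)·(-15) + 5·1 + 4·(-27)) = (-131, -169, -28)
w3 = Gw2 = (-1557, -1208, -302)
The requested component of w3 is -302.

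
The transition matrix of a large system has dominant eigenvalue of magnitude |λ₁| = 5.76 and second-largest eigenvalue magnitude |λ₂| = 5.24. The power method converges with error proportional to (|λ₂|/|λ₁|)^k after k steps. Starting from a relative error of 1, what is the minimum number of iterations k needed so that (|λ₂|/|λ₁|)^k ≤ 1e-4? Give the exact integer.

|λ₂/λ₁| = 5.24/5.76 = 0.90972
Need k ≥ ln(1e-4) / ln(0.90972) = -9.2103 / -0.0946 ≈ 97.344
Smallest integer k satisfying the bound: 98

98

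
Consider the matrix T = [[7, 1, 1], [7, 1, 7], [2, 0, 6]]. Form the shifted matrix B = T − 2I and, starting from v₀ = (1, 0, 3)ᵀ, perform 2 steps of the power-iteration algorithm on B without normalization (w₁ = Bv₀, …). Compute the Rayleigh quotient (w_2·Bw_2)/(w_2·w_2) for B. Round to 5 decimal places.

μ ≈ 7.28304

B = T − 2I has rows (5, 1, 1); (7, -1, 7); (2, 0, 4)
w1 = Bv₀ = (5·1 + 1·0 + 1·3; 7·1 + (-1)·0 + 7·3; 2·1 + 0·0 + 4·3) = (8, 28, 14)
w2 = Bw1 = (5·8 + 1·28 + 1·14; 7·8 + (-1)·28 + 7·14; 2·8 + 0·28 + 4·14) = (82, 126, 72)
Bw2 = (608, 952, 452)
w2·Bw2 = 202352; w2·w2 = 27784; μ ≈ 202352/27784 = 7.28304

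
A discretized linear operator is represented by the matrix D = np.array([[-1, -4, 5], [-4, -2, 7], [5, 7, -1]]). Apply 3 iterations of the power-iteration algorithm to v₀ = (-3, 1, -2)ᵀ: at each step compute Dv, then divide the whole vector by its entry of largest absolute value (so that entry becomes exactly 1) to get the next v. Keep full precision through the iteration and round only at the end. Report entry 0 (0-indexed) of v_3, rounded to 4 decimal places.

Dv0 = (-11.00000, -4.00000, -6.00000); divide by -11.00000 → v1 = (1.00000, 0.36364, 0.54545)
Dv1 = (0.27273, -0.90909, 7.00000); divide by 7.00000 → v2 = (0.03896, -0.12987, 1.00000)
Dv2 = (5.48052, 7.10390, -1.71429); divide by 7.10390 → v3 = (0.77148, 1.00000, -0.24132)
Requested entry of v3: -422/-547 = 0.7715

0.7715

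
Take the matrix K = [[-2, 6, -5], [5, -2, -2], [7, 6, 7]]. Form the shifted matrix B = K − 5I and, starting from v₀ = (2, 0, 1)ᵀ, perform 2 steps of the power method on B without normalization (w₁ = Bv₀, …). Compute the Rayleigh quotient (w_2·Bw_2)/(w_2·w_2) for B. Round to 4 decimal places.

B = K − 5I has rows (-7, 6, -5); (5, -7, -2); (7, 6, 2)
w1 = Bv₀ = ((-7)·2 + 6·0 + (-5)·1; 5·2 + (-7)·0 + (-2)·1; 7·2 + 6·0 + 2·1) = (-19, 8, 16)
w2 = Bw1 = ((-7)·(-19) + 6·8 + (-5)·16; 5·(-19) + (-7)·8 + (-2)·16; 7·(-19) + 6·8 + 2·16) = (101, -183, -53)
Bw2 = (-1540, 1892, -497)
w2·Bw2 = -475435; w2·w2 = 46499; μ ≈ -475435/46499 = -10.2246

-10.2246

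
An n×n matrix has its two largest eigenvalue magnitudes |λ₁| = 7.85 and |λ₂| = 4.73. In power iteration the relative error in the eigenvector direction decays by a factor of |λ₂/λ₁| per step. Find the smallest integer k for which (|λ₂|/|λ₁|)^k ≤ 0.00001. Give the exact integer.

|λ₂/λ₁| = 4.73/7.85 = 0.60255
Need k ≥ ln(0.00001) / ln(0.60255) = -11.5129 / -0.5066 ≈ 22.726
Smallest integer k satisfying the bound: 23

23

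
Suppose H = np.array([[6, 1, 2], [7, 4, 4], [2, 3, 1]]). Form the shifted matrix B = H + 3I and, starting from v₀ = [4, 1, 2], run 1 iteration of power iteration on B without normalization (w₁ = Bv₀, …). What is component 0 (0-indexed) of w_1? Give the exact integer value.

41

B = H + 3I has rows (9, 1, 2); (7, 7, 4); (2, 3, 4)
w1 = Bv₀ = (41, 43, 19)
Requested component of w1: 41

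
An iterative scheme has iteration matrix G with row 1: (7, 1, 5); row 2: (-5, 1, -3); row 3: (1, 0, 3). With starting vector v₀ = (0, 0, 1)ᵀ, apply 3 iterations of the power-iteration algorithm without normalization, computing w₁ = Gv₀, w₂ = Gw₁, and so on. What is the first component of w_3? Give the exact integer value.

w1 = Gv₀ = (7·0 + 1·0 + 5·1; (-5)·0 + 1·0 + (-3)·1; 1·0 + 0·0 + 3·1) = (5, -3, 3)
w2 = Gw1 = (7·5 + 1·(-3) + 5·3; (-5)·5 + 1·(-3) + (-3)·3; 1·5 + 0·(-3) + 3·3) = (47, -37, 14)
w3 = Gw2 = (362, -314, 89)
The requested component of w3 is 362.

362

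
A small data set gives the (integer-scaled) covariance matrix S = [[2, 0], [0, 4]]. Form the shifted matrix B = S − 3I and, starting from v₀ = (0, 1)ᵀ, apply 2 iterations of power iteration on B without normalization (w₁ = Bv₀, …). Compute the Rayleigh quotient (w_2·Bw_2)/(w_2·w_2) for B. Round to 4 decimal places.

1.0000

B = S − 3I has rows (-1, 0); (0, 1)
w1 = Bv₀ = (0, 1)
w2 = Bw1 = (0, 1)
Bw2 = (0, 1)
w2·Bw2 = 1; w2·w2 = 1; μ ≈ 1/1 = 1.0000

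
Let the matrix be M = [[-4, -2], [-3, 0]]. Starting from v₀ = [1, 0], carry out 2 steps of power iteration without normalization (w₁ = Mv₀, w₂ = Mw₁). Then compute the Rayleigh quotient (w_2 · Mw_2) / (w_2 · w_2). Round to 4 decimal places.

-5.1847

w1 = Mv₀ = (-4, -3)
w2 = Mw1 = (22, 12)
Mw2 = (-112, -66)
w2·Mw2 = 22·(-112) + 12·(-66) = -3256; w2·w2 = 22·22 + 12·12 = 628
λ ≈ -3256/628 = -5.1847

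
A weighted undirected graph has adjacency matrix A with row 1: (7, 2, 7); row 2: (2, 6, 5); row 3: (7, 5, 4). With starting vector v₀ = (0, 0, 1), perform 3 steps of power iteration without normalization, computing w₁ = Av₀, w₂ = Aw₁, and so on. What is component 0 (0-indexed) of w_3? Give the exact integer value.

w1 = Av₀ = (7·0 + 2·0 + 7·1; 2·0 + 6·0 + 5·1; 7·0 + 5·0 + 4·1) = (7, 5, 4)
w2 = Aw1 = (7·7 + 2·5 + 7·4; 2·7 + 6·5 + 5·4; 7·7 + 5·5 + 4·4) = (87, 64, 90)
w3 = Aw2 = (1367, 1008, 1289)
The requested component of w3 is 1367.

1367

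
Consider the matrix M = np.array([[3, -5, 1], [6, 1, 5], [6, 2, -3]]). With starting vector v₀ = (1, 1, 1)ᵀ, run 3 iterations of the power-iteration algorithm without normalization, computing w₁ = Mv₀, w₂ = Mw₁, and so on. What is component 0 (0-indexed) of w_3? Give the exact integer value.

w1 = Mv₀ = (3·1 + (-5)·1 + 1·1; 6·1 + 1·1 + 5·1; 6·1 + 2·1 + (-3)·1) = (-1, 12, 5)
w2 = Mw1 = (3·(-1) + (-5)·12 + 1·5; 6·(-1) + 1·12 + 5·5; 6·(-1) + 2·12 + (-3)·5) = (-58, 31, 3)
w3 = Mw2 = (-326, -302, -295)
The requested component of w3 is -326.

-326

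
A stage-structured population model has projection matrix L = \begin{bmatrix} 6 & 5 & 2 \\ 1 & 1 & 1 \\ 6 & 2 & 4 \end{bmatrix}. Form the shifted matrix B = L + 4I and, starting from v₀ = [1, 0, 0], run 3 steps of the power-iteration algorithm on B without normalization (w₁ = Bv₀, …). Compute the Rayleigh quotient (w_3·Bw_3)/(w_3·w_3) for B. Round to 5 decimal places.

13.65123

B = L + 4I has rows (10, 5, 2); (1, 5, 1); (6, 2, 8)
w1 = Bv₀ = (10, 1, 6)
w2 = Bw1 = (117, 21, 110)
w3 = Bw2 = (1495, 332, 1624)
Bw3 = (19858, 4779, 22626)
w3·Bw3 = 68018962; w3·w3 = 4982625; μ ≈ 68018962/4982625 = 13.65123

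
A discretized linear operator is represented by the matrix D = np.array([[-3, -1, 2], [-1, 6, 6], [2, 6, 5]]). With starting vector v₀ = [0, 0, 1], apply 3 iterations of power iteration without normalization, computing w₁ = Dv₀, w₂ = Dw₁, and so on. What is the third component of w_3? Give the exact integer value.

705

w1 = Dv₀ = (2, 6, 5)
w2 = Dw1 = (-2, 64, 65)
w3 = Dw2 = (72, 776, 705)
The requested component of w3 is 705.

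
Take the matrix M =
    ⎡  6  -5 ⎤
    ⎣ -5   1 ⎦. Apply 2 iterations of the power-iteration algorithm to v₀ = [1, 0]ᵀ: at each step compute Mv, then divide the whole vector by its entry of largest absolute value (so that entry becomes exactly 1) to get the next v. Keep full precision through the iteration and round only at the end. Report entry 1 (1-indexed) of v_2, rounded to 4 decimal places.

Mv0 = (6.00000, -5.00000); divide by 6.00000 → v1 = (1.00000, -0.83333)
Mv1 = (10.16667, -5.83333); divide by 10.16667 → v2 = (1.00000, -0.57377)
Requested entry of v2: 61/61 = 1.0000

1.0000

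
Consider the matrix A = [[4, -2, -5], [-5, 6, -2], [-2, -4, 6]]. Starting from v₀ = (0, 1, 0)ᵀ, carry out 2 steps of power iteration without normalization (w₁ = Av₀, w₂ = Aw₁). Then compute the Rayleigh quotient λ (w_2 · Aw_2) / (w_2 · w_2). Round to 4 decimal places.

w1 = Av₀ = (4·0 + (-2)·1 + (-5)·0; (-5)·0 + 6·1 + (-2)·0; (-2)·0 + (-4)·1 + 6·0) = (-2, 6, -4)
w2 = Aw1 = (4·(-2) + (-2)·6 + (-5)·(-4); (-5)·(-2) + 6·6 + (-2)·(-4); (-2)·(-2) + (-4)·6 + 6·(-4)) = (0, 54, -44)
Aw2 = (112, 412, -480)
w2·Aw2 = 0·112 + 54·412 + (-44)·(-480) = 43368; w2·w2 = 0·0 + 54·54 + (-44)·(-44) = 4852
λ ≈ 43368/4852 = 8.9382

8.9382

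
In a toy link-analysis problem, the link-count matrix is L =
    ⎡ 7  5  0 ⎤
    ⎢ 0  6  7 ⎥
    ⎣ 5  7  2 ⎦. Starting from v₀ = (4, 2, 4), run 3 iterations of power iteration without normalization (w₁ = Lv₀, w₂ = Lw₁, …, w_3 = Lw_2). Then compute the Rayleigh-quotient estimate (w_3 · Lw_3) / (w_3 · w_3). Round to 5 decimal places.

w1 = Lv₀ = (38, 40, 42)
w2 = Lw1 = (466, 534, 554)
w3 = Lw2 = (5932, 7082, 7176)
Lw3 = (76934, 92724, 93586)
w3·Lw3 = 5932·76934 + 7082·92724 + 7176·93586 = 1784616992; w3·w3 = 5932·5932 + 7082·7082 + 7176·7176 = 136838324
λ ≈ 1784616992/136838324 = 13.04179

13.04179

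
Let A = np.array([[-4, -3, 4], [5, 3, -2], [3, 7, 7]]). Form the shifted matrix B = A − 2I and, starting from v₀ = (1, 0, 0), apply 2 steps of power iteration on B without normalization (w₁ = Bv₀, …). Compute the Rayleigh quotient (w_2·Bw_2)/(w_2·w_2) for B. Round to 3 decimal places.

-0.022

B = A − 2I has rows (-6, -3, 4); (5, 1, -2); (3, 7, 5)
w1 = Bv₀ = ((-6)·1 + (-3)·0 + 4·0; 5·1 + 1·0 + (-2)·0; 3·1 + 7·0 + 5·0) = (-6, 5, 3)
w2 = Bw1 = ((-6)·(-6) + (-3)·5 + 4·3; 5·(-6) + 1·5 + (-2)·3; 3·(-6) + 7·5 + 5·3) = (33, -31, 32)
Bw2 = (23, 70, 42)
w2·Bw2 = -67; w2·w2 = 3074; μ ≈ -67/3074 = -0.022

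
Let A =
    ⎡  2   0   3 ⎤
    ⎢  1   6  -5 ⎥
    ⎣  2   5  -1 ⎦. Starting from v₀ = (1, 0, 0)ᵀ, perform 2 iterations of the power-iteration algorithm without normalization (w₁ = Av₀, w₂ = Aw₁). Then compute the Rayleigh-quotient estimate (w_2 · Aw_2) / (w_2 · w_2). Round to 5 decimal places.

3.30065

w1 = Av₀ = (2·1 + 0·0 + 3·0; 1·1 + 6·0 + (-5)·0; 2·1 + 5·0 + (-1)·0) = (2, 1, 2)
w2 = Aw1 = (2·2 + 0·1 + 3·2; 1·2 + 6·1 + (-5)·2; 2·2 + 5·1 + (-1)·2) = (10, -2, 7)
Aw2 = (41, -37, 3)
w2·Aw2 = 10·41 + (-2)·(-37) + 7·3 = 505; w2·w2 = 10·10 + (-2)·(-2) + 7·7 = 153
λ ≈ 505/153 = 3.30065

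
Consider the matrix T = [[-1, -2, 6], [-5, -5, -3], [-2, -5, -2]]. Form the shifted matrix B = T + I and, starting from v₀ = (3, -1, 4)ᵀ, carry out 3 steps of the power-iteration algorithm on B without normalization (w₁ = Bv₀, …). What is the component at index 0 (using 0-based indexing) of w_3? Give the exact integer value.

B = T + I has rows (0, -2, 6); (-5, -4, -3); (-2, -5, -1)
w1 = Bv₀ = (0·3 + (-2)·(-1) + 6·4; (-5)·3 + (-4)·(-1) + (-3)·4; (-2)·3 + (-5)·(-1) + (-1)·4) = (26, -23, -5)
w2 = Bw1 = (0·26 + (-2)·(-23) + 6·(-5); (-5)·26 + (-4)·(-23) + (-3)·(-5); (-2)·26 + (-5)·(-23) + (-1)·(-5)) = (16, -23, 68)
w3 = Bw2 = (454, -192, 15)
Requested component of w3: 454

454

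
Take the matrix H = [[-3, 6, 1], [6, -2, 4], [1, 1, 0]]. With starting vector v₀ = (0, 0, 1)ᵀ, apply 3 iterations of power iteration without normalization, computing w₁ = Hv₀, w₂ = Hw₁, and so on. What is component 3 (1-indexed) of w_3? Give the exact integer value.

19

w1 = Hv₀ = ((-3)·0 + 6·0 + 1·1; 6·0 + (-2)·0 + 4·1; 1·0 + 1·0 + 0·1) = (1, 4, 0)
w2 = Hw1 = ((-3)·1 + 6·4 + 1·0; 6·1 + (-2)·4 + 4·0; 1·1 + 1·4 + 0·0) = (21, -2, 5)
w3 = Hw2 = (-70, 150, 19)
The requested component of w3 is 19.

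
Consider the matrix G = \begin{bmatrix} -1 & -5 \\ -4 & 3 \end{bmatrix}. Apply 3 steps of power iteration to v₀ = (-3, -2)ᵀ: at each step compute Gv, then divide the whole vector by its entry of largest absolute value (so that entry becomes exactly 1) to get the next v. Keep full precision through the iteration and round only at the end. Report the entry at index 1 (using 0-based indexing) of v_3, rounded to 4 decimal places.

0.3286

Gv0 = (13.00000, 6.00000); divide by 13.00000 → v1 = (1.00000, 0.46154)
Gv1 = (-3.30769, -2.61538); divide by -3.30769 → v2 = (1.00000, 0.79070)
Gv2 = (-4.95349, -1.62791); divide by -4.95349 → v3 = (1.00000, 0.32864)
Requested entry of v3: 70/213 = 0.3286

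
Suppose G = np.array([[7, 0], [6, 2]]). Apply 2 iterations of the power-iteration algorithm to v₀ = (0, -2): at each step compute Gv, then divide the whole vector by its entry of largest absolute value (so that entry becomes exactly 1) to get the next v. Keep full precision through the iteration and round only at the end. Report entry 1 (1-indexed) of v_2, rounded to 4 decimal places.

Gv0 = (0.00000, -4.00000); divide by -4.00000 → v1 = (0.00000, 1.00000)
Gv1 = (0.00000, 2.00000); divide by 2.00000 → v2 = (0.00000, 1.00000)
Requested entry of v2: 0/-8 = 0.0000

0.0000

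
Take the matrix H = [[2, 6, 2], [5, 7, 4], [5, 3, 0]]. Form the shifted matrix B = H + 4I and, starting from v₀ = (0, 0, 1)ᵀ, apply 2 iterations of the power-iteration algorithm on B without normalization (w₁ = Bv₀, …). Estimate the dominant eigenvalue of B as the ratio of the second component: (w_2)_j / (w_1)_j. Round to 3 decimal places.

B = H + 4I has rows (6, 6, 2); (5, 11, 4); (5, 3, 4)
w1 = Bv₀ = (6·0 + 6·0 + 2·1; 5·0 + 11·0 + 4·1; 5·0 + 3·0 + 4·1) = (2, 4, 4)
w2 = Bw1 = (6·2 + 6·4 + 2·4; 5·2 + 11·4 + 4·4; 5·2 + 3·4 + 4·4) = (44, 70, 38)
Ratio: 70/4 = 17.500

μ ≈ 17.500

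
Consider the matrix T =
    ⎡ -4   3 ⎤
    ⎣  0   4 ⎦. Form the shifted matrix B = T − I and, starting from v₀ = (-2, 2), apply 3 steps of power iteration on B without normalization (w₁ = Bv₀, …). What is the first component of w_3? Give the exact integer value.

B = T − I has rows (-5, 3); (0, 3)
w1 = Bv₀ = (16, 6)
w2 = Bw1 = (-62, 18)
w3 = Bw2 = (364, 54)
Requested component of w3: 364

364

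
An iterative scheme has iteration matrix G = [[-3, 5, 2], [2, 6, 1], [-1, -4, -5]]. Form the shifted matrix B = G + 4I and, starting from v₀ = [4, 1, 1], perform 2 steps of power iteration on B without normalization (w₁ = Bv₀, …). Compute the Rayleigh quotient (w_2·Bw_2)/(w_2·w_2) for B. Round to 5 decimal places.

B = G + 4I has rows (1, 5, 2); (2, 10, 1); (-1, -4, -1)
w1 = Bv₀ = (11, 19, -9)
w2 = Bw1 = (88, 203, -78)
Bw2 = (947, 2128, -822)
w2·Bw2 = 579436; w2·w2 = 55037; μ ≈ 579436/55037 = 10.52812

μ ≈ 10.52812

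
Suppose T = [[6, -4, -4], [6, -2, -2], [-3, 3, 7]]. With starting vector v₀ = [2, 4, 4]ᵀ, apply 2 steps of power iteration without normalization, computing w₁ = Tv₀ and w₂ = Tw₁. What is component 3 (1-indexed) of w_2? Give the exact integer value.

286

w1 = Tv₀ = (-20, -4, 34)
w2 = Tw1 = (-240, -180, 286)
The requested component of w2 is 286.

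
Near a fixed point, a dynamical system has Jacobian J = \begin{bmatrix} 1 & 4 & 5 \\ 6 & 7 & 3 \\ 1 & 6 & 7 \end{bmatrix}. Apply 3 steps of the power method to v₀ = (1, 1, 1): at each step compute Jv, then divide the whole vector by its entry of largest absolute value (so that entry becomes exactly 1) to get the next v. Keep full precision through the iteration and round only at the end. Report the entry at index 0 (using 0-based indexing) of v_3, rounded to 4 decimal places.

Jv0 = (10.00000, 16.00000, 14.00000); divide by 16.00000 → v1 = (0.62500, 1.00000, 0.87500)
Jv1 = (9.00000, 13.37500, 12.75000); divide by 13.37500 → v2 = (0.67290, 1.00000, 0.95327)
Jv2 = (9.43925, 13.89720, 13.34579); divide by 13.89720 → v3 = (0.67922, 1.00000, 0.96032)
Requested entry of v3: 2020/2974 = 0.6792

0.6792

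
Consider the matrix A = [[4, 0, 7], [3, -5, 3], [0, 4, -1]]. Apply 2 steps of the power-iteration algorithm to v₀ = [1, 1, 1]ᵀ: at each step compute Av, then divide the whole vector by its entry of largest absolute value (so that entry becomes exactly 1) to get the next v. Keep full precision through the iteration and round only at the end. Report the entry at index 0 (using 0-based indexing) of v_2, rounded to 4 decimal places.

Av0 = (11.00000, 1.00000, 3.00000); divide by 11.00000 → v1 = (1.00000, 0.09091, 0.27273)
Av1 = (5.90909, 3.36364, 0.09091); divide by 5.90909 → v2 = (1.00000, 0.56923, 0.01538)
Requested entry of v2: 65/65 = 1.0000

1.0000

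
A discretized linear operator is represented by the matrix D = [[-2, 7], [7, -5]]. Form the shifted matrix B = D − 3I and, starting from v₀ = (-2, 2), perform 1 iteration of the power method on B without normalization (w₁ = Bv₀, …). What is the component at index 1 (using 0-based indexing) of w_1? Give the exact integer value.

-30

B = D − 3I has rows (-5, 7); (7, -8)
w1 = Bv₀ = (24, -30)
Requested component of w1: -30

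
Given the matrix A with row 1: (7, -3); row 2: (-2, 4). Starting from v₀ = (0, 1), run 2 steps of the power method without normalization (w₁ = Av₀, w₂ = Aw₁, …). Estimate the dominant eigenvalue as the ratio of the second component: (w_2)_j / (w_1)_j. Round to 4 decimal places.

w1 = Av₀ = (7·0 + (-3)·1; (-2)·0 + 4·1) = (-3, 4)
w2 = Aw1 = (7·(-3) + (-3)·4; (-2)·(-3) + 4·4) = (-33, 22)
Ratio at component: 22 / 4 = 5.5000

λ ≈ 5.5000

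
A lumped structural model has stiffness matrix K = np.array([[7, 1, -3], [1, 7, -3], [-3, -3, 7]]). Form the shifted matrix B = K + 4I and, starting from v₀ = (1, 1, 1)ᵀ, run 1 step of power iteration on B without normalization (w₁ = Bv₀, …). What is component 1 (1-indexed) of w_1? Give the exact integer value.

9

B = K + 4I has rows (11, 1, -3); (1, 11, -3); (-3, -3, 11)
w1 = Bv₀ = (11·1 + 1·1 + (-3)·1; 1·1 + 11·1 + (-3)·1; (-3)·1 + (-3)·1 + 11·1) = (9, 9, 5)
Requested component of w1: 9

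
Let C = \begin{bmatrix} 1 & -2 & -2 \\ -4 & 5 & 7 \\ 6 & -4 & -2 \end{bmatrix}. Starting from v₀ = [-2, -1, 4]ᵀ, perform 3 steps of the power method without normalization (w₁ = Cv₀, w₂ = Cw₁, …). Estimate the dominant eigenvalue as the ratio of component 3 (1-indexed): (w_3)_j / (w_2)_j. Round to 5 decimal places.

1.77143

w1 = Cv₀ = (1·(-2) + (-2)·(-1) + (-2)·4; (-4)·(-2) + 5·(-1) + 7·4; 6·(-2) + (-4)·(-1) + (-2)·4) = (-8, 31, -16)
w2 = Cw1 = (1·(-8) + (-2)·31 + (-2)·(-16); (-4)·(-8) + 5·31 + 7·(-16); 6·(-8) + (-4)·31 + (-2)·(-16)) = (-38, 75, -140)
w3 = Cw2 = (92, -453, -248)
Ratio at component: -248 / -140 = 1.77143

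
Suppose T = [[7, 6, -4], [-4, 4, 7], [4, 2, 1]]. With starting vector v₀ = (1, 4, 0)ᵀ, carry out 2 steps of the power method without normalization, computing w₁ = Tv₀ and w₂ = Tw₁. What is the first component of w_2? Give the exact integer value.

241

w1 = Tv₀ = (31, 12, 12)
w2 = Tw1 = (241, 8, 160)
The requested component of w2 is 241.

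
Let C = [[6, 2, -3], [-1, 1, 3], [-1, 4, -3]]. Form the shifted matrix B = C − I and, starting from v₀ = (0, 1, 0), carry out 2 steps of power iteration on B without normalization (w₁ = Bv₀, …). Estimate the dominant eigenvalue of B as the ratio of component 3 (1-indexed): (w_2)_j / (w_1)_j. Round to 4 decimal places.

μ ≈ -4.5000

B = C − I has rows (5, 2, -3); (-1, 0, 3); (-1, 4, -4)
w1 = Bv₀ = (2, 0, 4)
w2 = Bw1 = (-2, 10, -18)
Ratio: -18/4 = -4.5000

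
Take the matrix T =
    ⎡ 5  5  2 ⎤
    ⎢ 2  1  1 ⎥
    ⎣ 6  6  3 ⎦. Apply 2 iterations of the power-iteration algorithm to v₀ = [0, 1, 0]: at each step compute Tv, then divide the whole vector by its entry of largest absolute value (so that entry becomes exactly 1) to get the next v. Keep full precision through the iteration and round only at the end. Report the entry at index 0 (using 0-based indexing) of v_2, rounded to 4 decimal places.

Tv0 = (5.00000, 1.00000, 6.00000); divide by 6.00000 → v1 = (0.83333, 0.16667, 1.00000)
Tv1 = (7.00000, 2.83333, 9.00000); divide by 9.00000 → v2 = (0.77778, 0.31481, 1.00000)
Requested entry of v2: 42/54 = 0.7778

0.7778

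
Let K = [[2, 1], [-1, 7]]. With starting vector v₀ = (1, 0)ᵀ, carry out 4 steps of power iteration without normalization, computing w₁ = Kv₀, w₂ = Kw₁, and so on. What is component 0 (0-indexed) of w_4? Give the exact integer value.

w1 = Kv₀ = (2·1 + 1·0; (-1)·1 + 7·0) = (2, -1)
w2 = Kw1 = (2·2 + 1·(-1); (-1)·2 + 7·(-1)) = (3, -9)
w3 = Kw2 = (-3, -66)
w4 = Kw3 = (-72, -459)
The requested component of w4 is -72.

-72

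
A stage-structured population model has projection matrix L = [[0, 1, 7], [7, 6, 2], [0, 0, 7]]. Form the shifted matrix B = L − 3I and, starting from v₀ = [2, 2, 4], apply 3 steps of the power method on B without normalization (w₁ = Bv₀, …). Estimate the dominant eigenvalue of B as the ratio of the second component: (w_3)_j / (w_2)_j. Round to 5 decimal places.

5.12676

B = L − 3I has rows (-3, 1, 7); (7, 3, 2); (0, 0, 4)
w1 = Bv₀ = ((-3)·2 + 1·2 + 7·4; 7·2 + 3·2 + 2·4; 0·2 + 0·2 + 4·4) = (24, 28, 16)
w2 = Bw1 = ((-3)·24 + 1·28 + 7·16; 7·24 + 3·28 + 2·16; 0·24 + 0·28 + 4·16) = (68, 284, 64)
w3 = Bw2 = (528, 1456, 256)
Ratio: 1456/284 = 5.12676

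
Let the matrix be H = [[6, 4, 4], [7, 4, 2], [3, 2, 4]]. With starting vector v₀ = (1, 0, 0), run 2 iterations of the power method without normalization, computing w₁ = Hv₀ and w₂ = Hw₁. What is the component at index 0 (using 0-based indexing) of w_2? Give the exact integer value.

76

w1 = Hv₀ = (6·1 + 4·0 + 4·0; 7·1 + 4·0 + 2·0; 3·1 + 2·0 + 4·0) = (6, 7, 3)
w2 = Hw1 = (6·6 + 4·7 + 4·3; 7·6 + 4·7 + 2·3; 3·6 + 2·7 + 4·3) = (76, 76, 44)
The requested component of w2 is 76.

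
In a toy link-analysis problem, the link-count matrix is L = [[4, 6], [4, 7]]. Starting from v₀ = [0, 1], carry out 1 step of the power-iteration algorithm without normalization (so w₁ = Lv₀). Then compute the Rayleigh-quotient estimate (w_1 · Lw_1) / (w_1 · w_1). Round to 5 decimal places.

w1 = Lv₀ = (4·0 + 6·1; 4·0 + 7·1) = (6, 7)
Lw1 = (66, 73)
w1·Lw1 = 6·66 + 7·73 = 907; w1·w1 = 6·6 + 7·7 = 85
λ ≈ 907/85 = 10.67059

λ ≈ 10.67059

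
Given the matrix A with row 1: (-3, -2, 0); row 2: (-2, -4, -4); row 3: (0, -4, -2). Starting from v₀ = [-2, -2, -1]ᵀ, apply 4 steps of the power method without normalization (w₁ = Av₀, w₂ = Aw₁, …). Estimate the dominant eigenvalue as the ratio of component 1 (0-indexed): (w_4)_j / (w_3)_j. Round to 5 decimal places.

w1 = Av₀ = ((-3)·(-2) + (-2)·(-2) + 0·(-1); (-2)·(-2) + (-4)·(-2) + (-4)·(-1); 0·(-2) + (-4)·(-2) + (-2)·(-1)) = (10, 16, 10)
w2 = Aw1 = ((-3)·10 + (-2)·16 + 0·10; (-2)·10 + (-4)·16 + (-4)·10; 0·10 + (-4)·16 + (-2)·10) = (-62, -124, -84)
w3 = Aw2 = (434, 956, 664)
w4 = Aw3 = (-3214, -7348, -5152)
Ratio at component: -7348 / 956 = -7.68619

-7.68619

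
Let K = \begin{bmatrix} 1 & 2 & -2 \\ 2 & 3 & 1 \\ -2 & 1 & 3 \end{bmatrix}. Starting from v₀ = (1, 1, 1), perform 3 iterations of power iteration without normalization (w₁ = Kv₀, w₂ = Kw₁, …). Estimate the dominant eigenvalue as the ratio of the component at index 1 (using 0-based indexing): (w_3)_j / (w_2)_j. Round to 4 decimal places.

4.2727

w1 = Kv₀ = (1·1 + 2·1 + (-2)·1; 2·1 + 3·1 + 1·1; (-2)·1 + 1·1 + 3·1) = (1, 6, 2)
w2 = Kw1 = (1·1 + 2·6 + (-2)·2; 2·1 + 3·6 + 1·2; (-2)·1 + 1·6 + 3·2) = (9, 22, 10)
w3 = Kw2 = (33, 94, 34)
Ratio at component: 94 / 22 = 4.2727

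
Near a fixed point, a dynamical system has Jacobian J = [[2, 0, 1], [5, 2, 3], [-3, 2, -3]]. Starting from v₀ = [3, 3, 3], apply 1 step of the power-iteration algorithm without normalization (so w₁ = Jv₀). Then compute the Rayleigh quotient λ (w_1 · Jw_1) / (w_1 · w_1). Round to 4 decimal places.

λ ≈ 1.1520

w1 = Jv₀ = (2·3 + 0·3 + 1·3; 5·3 + 2·3 + 3·3; (-3)·3 + 2·3 + (-3)·3) = (9, 30, -12)
Jw1 = (6, 69, 69)
w1·Jw1 = 9·6 + 30·69 + (-12)·69 = 1296; w1·w1 = 9·9 + 30·30 + (-12)·(-12) = 1125
λ ≈ 1296/1125 = 1.1520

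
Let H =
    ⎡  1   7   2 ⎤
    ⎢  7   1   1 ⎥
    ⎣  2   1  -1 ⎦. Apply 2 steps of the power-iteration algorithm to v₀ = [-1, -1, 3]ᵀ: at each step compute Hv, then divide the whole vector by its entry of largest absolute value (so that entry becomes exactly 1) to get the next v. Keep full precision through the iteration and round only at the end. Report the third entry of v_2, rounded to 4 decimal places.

0.0612

Hv0 = (-2.00000, -5.00000, -6.00000); divide by -6.00000 → v1 = (0.33333, 0.83333, 1.00000)
Hv1 = (8.16667, 4.16667, 0.50000); divide by 8.16667 → v2 = (1.00000, 0.51020, 0.06122)
Requested entry of v2: -3/-49 = 0.0612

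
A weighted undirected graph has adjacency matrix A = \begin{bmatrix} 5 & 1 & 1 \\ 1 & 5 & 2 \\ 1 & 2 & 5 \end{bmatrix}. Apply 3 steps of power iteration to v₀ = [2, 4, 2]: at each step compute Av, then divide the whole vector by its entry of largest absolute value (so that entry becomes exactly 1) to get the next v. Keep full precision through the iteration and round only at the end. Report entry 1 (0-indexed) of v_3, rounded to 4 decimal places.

Av0 = (16.00000, 26.00000, 20.00000); divide by 26.00000 → v1 = (0.61538, 1.00000, 0.76923)
Av1 = (4.84615, 7.15385, 6.46154); divide by 7.15385 → v2 = (0.67742, 1.00000, 0.90323)
Av2 = (5.29032, 7.48387, 7.19355); divide by 7.48387 → v3 = (0.70690, 1.00000, 0.96121)
Requested entry of v3: 1392/1392 = 1.0000

1.0000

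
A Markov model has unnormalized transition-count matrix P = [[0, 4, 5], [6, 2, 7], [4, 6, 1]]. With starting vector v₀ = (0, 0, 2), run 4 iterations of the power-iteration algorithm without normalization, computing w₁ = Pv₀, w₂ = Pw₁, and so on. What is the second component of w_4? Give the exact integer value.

16206

w1 = Pv₀ = (0·0 + 4·0 + 5·2; 6·0 + 2·0 + 7·2; 4·0 + 6·0 + 1·2) = (10, 14, 2)
w2 = Pw1 = (0·10 + 4·14 + 5·2; 6·10 + 2·14 + 7·2; 4·10 + 6·14 + 1·2) = (66, 102, 126)
w3 = Pw2 = (1038, 1482, 1002)
w4 = Pw3 = (10938, 16206, 14046)
The requested component of w4 is 16206.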